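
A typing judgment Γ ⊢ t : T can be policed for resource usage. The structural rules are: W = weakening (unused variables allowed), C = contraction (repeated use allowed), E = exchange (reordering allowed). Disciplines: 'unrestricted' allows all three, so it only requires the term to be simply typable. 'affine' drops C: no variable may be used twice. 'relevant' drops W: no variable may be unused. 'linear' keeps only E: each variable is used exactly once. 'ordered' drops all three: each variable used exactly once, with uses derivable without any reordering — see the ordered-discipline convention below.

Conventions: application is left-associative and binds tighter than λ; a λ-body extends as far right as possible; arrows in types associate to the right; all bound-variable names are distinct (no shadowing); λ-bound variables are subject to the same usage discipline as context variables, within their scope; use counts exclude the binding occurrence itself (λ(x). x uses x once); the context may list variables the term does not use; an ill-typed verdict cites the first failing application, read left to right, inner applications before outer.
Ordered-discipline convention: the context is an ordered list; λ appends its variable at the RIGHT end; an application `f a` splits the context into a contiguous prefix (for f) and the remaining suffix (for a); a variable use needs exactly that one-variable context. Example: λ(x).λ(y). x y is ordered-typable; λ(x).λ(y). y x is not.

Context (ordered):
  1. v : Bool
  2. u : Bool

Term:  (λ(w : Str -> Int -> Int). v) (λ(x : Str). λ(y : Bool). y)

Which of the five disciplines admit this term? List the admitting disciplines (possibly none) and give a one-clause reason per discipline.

accepted by: none
usage: v ×1; u ×0; w [bound] ×0; x [bound] ×0; y [bound] ×1
order of uses: v, y
typing: ill-typed: an application expects Str -> Int -> Int but receives Str -> Bool -> Bool
ordered: ✗ — not simply typable
linear: ✗ — fails simple typing
affine: ✗ — a type mismatch blocks all five
relevant: ✗ — the type mismatch rejects it
unrestricted: ✗ — not simply typable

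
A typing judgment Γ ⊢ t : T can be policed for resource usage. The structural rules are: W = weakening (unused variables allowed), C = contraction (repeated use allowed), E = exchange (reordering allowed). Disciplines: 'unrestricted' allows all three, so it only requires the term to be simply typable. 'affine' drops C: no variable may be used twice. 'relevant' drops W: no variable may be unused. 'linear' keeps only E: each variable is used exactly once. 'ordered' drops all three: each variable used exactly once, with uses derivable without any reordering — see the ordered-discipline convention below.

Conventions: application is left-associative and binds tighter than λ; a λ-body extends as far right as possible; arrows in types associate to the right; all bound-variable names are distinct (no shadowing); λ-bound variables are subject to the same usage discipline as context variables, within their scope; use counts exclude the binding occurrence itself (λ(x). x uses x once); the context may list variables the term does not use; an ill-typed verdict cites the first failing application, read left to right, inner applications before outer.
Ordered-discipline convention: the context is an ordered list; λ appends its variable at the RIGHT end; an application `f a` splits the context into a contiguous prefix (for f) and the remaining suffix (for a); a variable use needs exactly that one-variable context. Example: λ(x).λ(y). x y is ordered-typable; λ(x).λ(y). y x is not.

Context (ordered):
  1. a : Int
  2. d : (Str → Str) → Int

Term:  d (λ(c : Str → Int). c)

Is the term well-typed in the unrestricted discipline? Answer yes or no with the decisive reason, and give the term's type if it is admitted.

no — not simply typable
usage: a: 0×, d: 1×, c (bound): 1×
order of uses: d, c
typing: ill-typed: a function awaiting Str → Str gets (Str → Int) → Str → Int
per-discipline verdicts: ordered ✗ | linear ✗ | affine ✗ | relevant ✗ | unrestricted ✗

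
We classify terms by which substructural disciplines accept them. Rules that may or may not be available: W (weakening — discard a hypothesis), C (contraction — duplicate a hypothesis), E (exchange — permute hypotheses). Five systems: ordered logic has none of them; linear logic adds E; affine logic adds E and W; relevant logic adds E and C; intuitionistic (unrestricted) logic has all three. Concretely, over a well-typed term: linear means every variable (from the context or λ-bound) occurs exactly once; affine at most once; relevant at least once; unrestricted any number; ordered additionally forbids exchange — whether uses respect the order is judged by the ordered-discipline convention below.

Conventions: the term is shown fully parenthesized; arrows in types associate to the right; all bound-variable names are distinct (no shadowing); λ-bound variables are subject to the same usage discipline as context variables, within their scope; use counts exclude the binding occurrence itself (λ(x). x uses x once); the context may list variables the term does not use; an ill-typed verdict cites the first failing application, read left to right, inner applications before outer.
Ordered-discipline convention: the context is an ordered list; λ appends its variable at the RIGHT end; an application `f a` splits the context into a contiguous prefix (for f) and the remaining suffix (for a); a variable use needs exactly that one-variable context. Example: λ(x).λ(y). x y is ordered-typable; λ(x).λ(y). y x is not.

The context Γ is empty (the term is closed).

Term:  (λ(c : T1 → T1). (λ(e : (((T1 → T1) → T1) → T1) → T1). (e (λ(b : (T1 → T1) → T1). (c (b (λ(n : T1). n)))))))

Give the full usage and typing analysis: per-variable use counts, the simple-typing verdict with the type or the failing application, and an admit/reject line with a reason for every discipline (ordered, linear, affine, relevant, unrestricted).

variable uses: c (λ-bound): 1×; e (λ-bound): 1×; b (λ-bound): 1×; n (λ-bound): 1×
order of uses: e, c, b, n
typing: the term checks, with type (T1 → T1) → ((((T1 → T1) → T1) → T1) → T1) → T1
ordered: ✗ — no ordered split (uses run e, c, b, n)
linear: ✓ — single use per variable (c, e, b, n)
affine: ✓ — at most one use each (c, e, b, n)
relevant: ✓ — c, e, b, n: all used, weakening unneeded
unrestricted: ✓ — type-checks ((T1 → T1) → ((((T1 → T1) → T1) → T1) → T1) → T1) and nothing is barred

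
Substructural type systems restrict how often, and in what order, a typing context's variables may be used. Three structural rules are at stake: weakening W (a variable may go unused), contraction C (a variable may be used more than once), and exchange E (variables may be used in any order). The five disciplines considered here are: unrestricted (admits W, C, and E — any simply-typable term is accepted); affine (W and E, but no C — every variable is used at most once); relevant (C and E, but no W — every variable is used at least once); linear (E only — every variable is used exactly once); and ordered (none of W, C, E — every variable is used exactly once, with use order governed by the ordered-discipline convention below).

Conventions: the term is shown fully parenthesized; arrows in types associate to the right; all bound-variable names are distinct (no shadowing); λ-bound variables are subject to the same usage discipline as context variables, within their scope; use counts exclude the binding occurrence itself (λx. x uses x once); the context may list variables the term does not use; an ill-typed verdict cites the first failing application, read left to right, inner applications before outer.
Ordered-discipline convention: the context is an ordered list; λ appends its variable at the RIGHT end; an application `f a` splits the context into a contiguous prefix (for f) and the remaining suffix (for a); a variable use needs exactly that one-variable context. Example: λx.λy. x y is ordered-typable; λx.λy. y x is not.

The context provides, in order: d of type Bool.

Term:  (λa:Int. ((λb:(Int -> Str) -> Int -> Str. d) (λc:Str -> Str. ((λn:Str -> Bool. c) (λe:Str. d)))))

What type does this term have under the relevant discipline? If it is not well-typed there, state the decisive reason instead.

not well-typed under relevant — fails simple typing
variable uses: d=2, a (λ-bound)=0, b (λ-bound)=0, c (λ-bound)=1, n (λ-bound)=0, e (λ-bound)=0
order of uses: d, c, d
typing: ill-typed: a function awaiting (Int -> Str) -> Int -> Str gets (Str -> Str) -> Str -> Str
across the five disciplines: ordered ✗ · linear ✗ · affine ✗ · relevant ✗ · unrestricted ✗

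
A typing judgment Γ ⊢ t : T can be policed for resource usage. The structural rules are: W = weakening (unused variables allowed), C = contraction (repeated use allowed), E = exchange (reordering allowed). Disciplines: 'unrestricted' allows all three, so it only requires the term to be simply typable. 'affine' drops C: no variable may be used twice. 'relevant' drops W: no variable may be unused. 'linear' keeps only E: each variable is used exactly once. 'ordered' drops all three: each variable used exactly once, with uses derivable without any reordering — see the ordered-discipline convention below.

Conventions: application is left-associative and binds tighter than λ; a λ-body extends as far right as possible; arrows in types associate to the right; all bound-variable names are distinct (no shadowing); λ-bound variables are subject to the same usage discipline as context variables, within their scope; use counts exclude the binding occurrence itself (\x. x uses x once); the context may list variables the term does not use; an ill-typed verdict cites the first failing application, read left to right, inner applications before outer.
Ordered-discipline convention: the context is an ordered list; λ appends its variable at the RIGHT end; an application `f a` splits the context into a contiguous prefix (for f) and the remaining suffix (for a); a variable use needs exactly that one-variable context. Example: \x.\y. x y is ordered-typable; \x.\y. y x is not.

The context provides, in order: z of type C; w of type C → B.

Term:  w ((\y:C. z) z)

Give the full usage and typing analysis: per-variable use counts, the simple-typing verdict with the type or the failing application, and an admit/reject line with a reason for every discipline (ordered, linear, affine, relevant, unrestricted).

variable uses: z=2, w=1, y [bound]=0
uses in reading order: w, z, z
typing: ✓ — B
ordered ✗ (z ×2 used more than once (contraction); y never used (weakening))
linear ✗ (z ×2 used more than once (contraction); y never used (weakening))
affine ✗ (z ×2 used more than once (contraction))
relevant ✗ (y never used (weakening))
unrestricted ✓ (typability at B is all that's needed)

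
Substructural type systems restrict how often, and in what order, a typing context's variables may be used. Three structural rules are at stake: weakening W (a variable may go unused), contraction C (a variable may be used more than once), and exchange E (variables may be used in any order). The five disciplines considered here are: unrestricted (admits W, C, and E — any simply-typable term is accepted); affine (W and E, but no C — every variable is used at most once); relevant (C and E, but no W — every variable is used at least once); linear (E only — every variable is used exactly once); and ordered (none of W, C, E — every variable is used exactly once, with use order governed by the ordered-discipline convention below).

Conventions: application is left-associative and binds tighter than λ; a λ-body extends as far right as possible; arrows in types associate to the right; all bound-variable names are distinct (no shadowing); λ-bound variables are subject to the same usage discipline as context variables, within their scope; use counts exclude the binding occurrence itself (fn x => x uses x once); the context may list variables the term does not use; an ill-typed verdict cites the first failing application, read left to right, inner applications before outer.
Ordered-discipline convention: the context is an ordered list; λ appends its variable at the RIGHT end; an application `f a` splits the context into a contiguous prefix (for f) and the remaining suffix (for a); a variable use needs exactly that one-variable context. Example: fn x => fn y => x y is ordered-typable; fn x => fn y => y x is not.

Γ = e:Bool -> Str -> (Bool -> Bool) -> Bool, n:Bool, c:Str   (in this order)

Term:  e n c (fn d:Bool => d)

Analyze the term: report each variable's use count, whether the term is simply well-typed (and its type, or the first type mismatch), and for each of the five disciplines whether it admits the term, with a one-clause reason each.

counts: e: 1×, n: 1×, c: 1×, d (bound): 1×
use order (left to right): e, n, c, d
typing: well-typed — term : Bool
ordered ✓ (single-use (e, n, c, d), ordered derivation ok)
linear ✓ (single use per variable (e, n, c, d))
affine ✓ (e, n, c, d: no repeats, contraction unneeded)
relevant ✓ (every one of e, n, c, d appears)
unrestricted ✓ (well-typed at Bool; no restrictions here)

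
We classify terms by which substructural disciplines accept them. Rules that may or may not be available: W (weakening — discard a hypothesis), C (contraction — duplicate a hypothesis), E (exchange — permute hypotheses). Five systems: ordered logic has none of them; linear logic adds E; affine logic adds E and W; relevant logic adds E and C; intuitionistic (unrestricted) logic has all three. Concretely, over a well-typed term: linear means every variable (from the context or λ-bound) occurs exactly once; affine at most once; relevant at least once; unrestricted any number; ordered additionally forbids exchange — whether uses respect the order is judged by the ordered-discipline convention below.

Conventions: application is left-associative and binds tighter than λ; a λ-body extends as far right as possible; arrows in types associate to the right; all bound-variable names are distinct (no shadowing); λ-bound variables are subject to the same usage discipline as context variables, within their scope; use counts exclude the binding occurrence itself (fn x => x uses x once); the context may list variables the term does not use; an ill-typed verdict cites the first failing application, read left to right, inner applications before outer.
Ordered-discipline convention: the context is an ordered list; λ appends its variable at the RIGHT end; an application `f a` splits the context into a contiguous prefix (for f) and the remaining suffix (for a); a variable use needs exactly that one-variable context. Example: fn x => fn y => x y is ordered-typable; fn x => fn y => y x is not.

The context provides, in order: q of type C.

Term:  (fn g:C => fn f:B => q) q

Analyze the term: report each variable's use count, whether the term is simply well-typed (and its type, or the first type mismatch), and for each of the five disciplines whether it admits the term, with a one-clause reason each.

usage: q: 2×, g (λ-bound): 0×, f (λ-bound): 0×
order of uses: q, q
typing: ✓ — B → C
ordered: ✗ — uses contraction: q ×2; unused: g, f — weakening required
linear: ✗ — uses contraction: q ×2; unused: g, f — weakening required
affine: ✗ — uses contraction: q ×2
relevant: ✗ — unused: g, f — weakening required
unrestricted: ✓ — simply typable at B → C; W, C, E all held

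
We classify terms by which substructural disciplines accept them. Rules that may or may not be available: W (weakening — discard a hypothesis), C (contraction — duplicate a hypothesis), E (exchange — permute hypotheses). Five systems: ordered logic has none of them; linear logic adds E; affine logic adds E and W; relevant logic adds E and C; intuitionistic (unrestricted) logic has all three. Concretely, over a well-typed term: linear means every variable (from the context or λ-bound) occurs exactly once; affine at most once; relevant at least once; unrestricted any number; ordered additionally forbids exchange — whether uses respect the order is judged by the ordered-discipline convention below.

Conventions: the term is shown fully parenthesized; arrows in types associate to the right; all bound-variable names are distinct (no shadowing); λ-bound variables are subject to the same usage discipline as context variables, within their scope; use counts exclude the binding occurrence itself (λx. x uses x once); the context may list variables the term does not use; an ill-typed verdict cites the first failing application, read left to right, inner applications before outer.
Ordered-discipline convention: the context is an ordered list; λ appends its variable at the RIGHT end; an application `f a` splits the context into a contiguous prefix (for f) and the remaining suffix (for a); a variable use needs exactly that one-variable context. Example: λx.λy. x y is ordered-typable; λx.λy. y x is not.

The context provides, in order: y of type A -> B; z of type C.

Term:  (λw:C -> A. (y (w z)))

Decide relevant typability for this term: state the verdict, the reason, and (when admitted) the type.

yes — y, z, w: all used, weakening unneeded; term : (C -> A) -> B
variable uses: y=1, z=1, w [bound]=1
order of uses: y, w, z
typing: the term checks, with type (C -> A) -> B
per-discipline verdicts: ordered ✗; linear ✓; affine ✓; relevant ✓; unrestricted ✓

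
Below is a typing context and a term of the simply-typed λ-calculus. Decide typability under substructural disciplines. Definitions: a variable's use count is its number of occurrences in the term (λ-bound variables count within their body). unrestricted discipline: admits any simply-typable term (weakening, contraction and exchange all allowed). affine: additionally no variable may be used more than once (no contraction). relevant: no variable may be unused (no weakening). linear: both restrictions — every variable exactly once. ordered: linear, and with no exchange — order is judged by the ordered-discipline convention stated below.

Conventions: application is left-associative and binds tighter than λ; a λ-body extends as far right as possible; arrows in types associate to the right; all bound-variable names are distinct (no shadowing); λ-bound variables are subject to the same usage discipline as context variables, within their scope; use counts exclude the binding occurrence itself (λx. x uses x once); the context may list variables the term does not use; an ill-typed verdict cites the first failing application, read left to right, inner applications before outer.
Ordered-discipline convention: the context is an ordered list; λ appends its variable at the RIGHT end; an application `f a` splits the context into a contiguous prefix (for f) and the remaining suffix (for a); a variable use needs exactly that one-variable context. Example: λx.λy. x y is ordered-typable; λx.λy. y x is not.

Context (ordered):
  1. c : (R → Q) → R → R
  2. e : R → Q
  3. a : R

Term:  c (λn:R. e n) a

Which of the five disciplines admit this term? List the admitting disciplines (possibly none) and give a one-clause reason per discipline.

admitting disciplines: ordered, linear, affine, relevant, unrestricted
counts: c=1; e=1; a=1; n [bound]=1
uses in reading order: c, e, n, a
typing: well-typed at R
ordered: ✓ — one use each (c, e, a, n); ordered split holds
linear: ✓ — each of c, e, a, n used exactly once
affine: ✓ — no duplicate uses among c, e, a, n
relevant: ✓ — c, e, a, n: all used, weakening unneeded
unrestricted: ✓ — type-checks (R) and nothing is barred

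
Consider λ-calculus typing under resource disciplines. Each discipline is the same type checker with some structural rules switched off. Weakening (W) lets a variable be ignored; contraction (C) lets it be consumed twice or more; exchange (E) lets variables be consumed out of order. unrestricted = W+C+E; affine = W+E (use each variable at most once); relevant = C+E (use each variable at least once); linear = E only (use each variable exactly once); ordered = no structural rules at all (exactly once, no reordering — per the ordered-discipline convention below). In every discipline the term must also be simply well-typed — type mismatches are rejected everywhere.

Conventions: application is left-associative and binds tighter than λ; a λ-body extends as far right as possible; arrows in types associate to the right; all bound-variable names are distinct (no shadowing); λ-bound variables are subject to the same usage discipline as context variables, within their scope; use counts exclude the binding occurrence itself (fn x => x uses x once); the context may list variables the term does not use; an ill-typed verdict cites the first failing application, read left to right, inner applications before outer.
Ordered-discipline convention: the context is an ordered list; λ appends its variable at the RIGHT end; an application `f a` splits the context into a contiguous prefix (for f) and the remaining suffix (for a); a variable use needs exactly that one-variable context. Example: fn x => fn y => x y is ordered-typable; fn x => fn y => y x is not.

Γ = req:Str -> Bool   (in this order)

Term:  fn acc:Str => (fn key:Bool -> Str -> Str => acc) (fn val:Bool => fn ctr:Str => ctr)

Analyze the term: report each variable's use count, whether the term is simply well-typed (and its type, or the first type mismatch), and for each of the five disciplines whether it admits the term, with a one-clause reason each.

use counts: req ×0; acc [bound] ×1; key [bound] ×0; val [bound] ×0; ctr [bound] ×1
left-to-right use order: acc, ctr
typing: ✓ — Str -> Str
ordered: ✗ — unused: req, key, val — weakening required
linear: ✗ — unused: req, key, val — weakening required
affine: ✓ — at most one use each (req, acc, key, val, ctr)
relevant: ✗ — unused: req, key, val — weakening required
unrestricted: ✓ — type-checks (Str -> Str) and nothing is barred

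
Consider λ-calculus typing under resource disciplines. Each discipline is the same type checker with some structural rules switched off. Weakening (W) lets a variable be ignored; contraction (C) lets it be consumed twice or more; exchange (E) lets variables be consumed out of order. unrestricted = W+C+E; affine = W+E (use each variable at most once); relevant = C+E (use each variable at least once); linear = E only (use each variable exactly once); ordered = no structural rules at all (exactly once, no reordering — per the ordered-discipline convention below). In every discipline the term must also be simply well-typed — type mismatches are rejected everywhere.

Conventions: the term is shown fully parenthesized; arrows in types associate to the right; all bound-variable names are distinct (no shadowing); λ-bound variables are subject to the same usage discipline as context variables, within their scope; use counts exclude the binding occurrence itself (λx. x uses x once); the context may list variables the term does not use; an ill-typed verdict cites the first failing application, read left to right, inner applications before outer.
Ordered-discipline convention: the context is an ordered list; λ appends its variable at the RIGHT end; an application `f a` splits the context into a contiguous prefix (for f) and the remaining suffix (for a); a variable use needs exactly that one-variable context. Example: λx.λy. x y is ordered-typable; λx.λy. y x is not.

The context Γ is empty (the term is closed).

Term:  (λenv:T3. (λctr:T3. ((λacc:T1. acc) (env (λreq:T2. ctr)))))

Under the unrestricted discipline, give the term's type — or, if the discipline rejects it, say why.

not well-typed under unrestricted — not simply typable
use counts: env (λ-bound): 1×; ctr (λ-bound): 1×; acc (λ-bound): 1×; req (λ-bound): 0×
left-to-right use order: acc, env, ctr
typing: ill-typed: applying a non-function (T3)
per-discipline verdicts: ordered ✗; linear ✗; affine ✗; relevant ✗; unrestricted ✗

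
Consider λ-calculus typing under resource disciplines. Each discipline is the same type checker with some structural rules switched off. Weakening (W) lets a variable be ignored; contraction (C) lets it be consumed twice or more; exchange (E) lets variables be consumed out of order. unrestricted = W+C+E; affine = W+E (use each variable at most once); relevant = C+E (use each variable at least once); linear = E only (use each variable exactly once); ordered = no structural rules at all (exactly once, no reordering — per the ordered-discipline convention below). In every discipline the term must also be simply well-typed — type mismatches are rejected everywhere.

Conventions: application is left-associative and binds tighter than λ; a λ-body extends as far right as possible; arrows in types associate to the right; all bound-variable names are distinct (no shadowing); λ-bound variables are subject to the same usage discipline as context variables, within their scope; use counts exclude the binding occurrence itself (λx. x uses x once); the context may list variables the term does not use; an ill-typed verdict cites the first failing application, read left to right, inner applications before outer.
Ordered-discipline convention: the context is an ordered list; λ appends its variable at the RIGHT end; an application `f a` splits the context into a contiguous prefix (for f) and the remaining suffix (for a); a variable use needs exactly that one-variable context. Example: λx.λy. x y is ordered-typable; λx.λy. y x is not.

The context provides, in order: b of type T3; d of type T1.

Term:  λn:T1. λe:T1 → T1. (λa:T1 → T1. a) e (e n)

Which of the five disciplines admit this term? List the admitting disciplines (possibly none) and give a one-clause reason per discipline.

admitted in: unrestricted
counts: b ×0; d ×0; n (λ-bound) ×1; e (λ-bound) ×2; a (λ-bound) ×1
use order (left to right): a, e, e, n
typing: well-typed — term : T1 → (T1 → T1) → T1
ordered: ✗, repeated use of e ×2; b, d never used (weakening)
linear: ✗, repeated use of e ×2; b, d never used (weakening)
affine: ✗, repeated use of e ×2
relevant: ✗, b, d never used (weakening)
unrestricted: ✓, well-typed at T1 → (T1 → T1) → T1; no restrictions here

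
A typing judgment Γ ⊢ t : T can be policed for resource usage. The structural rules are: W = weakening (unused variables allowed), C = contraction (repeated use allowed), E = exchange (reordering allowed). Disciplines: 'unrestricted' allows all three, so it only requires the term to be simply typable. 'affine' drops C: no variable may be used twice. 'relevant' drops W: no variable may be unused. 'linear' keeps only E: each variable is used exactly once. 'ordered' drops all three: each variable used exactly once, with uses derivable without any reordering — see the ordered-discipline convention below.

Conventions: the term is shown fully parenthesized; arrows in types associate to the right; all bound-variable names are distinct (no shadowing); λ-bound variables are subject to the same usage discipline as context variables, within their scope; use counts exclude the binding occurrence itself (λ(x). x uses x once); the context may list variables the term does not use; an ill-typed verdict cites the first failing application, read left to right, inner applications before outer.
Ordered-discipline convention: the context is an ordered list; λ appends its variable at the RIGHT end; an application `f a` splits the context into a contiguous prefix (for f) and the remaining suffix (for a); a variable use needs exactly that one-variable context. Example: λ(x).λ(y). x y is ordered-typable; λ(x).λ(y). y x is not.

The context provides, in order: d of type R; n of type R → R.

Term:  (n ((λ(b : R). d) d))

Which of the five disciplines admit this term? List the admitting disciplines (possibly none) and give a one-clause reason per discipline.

admitted by: unrestricted
usage: d: 2, n: 1, b (bound): 0
left-to-right use order: n, d, d
typing: ✓ — R
ordered: ✗ — repeated use of d ×2; needs weakening: b unused
linear: ✗ — repeated use of d ×2; needs weakening: b unused
affine: ✗ — repeated use of d ×2
relevant: ✗ — needs weakening: b unused
unrestricted: ✓ — simply typable at R; W, C, E all held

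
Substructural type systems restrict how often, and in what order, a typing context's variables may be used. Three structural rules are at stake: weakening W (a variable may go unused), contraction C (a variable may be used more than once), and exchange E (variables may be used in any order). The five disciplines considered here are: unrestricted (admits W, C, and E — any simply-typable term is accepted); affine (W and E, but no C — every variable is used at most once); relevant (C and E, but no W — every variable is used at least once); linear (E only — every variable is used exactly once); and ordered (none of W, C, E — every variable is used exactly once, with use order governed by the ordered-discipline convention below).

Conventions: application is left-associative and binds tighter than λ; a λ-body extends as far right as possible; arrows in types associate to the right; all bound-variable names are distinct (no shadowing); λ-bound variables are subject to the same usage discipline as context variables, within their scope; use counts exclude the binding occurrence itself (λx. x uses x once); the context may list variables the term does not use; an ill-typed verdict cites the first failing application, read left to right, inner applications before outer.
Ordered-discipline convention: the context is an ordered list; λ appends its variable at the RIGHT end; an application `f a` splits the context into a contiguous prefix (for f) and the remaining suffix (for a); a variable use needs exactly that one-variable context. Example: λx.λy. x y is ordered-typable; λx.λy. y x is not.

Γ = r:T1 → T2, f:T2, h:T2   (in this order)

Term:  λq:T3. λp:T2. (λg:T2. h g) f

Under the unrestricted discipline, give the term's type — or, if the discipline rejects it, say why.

not well-typed under unrestricted — not simply typable
usage: r ×0; f ×1; h ×1; q (λ-bound) ×0; p (λ-bound) ×0; g (λ-bound) ×1
uses in reading order: h, g, f
typing: ill-typed: applying a non-function (T2)
per-discipline verdicts: ordered ✗ | linear ✗ | affine ✗ | relevant ✗ | unrestricted ✗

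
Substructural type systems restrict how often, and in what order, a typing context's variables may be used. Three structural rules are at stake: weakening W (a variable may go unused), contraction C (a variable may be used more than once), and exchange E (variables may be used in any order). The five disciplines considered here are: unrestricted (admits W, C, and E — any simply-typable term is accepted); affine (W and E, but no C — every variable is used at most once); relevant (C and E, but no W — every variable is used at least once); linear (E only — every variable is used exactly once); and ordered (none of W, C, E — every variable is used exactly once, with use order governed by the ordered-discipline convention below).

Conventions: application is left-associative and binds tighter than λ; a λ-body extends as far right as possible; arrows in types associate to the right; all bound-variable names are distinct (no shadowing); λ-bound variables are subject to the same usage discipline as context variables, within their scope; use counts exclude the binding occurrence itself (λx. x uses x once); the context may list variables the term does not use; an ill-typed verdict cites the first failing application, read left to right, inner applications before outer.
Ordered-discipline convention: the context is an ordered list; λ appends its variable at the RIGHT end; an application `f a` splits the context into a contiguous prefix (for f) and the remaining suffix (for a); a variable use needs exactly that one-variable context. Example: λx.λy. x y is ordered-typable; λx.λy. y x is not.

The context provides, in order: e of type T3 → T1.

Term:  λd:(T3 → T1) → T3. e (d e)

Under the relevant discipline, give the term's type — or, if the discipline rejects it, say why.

term : ((T3 → T1) → T3) → T1
use counts: e: 2; d [bound]: 1
order of uses: e, d, e
typing: the term checks, with type ((T3 → T1) → T3) → T1
across the five disciplines: ordered ✗; linear ✗; affine ✗; relevant ✓; unrestricted ✓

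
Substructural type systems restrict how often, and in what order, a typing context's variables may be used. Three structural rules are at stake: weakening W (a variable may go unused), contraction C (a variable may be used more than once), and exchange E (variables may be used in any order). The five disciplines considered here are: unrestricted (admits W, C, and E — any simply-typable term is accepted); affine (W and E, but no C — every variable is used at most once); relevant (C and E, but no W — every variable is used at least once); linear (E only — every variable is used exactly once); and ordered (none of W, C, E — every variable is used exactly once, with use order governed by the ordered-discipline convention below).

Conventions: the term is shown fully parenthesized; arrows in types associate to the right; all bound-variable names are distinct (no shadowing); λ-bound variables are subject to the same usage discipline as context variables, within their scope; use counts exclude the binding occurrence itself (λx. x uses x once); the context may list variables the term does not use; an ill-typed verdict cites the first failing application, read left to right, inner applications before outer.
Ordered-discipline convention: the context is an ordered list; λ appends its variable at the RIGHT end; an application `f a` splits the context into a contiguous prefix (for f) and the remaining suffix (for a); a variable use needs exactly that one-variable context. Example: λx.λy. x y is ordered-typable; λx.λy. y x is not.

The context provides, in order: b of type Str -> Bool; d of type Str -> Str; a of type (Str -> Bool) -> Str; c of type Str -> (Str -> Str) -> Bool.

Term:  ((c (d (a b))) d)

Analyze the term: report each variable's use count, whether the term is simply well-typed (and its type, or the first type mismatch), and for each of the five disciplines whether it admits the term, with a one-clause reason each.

usage: b: 1×; d: 2×; a: 1×; c: 1×
left-to-right use order: c, d, a, b, d
typing: ✓ — Bool
ordered ✗ (uses contraction: d ×2)
linear ✗ (uses contraction: d ×2)
affine ✗ (uses contraction: d ×2)
relevant ✓ (every one of b, d, a, c appears)
unrestricted ✓ (well-typed at Bool; no restrictions here)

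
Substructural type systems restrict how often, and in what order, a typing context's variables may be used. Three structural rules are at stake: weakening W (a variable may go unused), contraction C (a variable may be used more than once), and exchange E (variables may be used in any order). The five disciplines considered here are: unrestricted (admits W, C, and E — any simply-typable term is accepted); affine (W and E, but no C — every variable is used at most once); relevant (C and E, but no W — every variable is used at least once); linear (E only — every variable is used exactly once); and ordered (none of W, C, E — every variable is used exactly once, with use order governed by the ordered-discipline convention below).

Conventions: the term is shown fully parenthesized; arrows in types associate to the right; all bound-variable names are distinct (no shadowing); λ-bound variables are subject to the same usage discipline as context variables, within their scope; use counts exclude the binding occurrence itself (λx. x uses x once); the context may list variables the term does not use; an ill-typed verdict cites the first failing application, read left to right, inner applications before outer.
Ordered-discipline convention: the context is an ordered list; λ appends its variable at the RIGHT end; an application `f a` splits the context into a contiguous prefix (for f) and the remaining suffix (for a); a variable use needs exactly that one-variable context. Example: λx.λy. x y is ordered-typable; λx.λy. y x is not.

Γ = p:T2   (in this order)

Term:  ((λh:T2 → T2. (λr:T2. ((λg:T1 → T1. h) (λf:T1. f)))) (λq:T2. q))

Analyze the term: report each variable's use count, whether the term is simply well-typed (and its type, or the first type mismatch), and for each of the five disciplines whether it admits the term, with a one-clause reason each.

use counts: p=0, h (λ-bound)=1, r (λ-bound)=0, g (λ-bound)=0, f (λ-bound)=1, q (λ-bound)=1
uses in reading order: h, f, q
typing: well-typed at T2 → T2 → T2
ordered: ✗, p, r, g never used (weakening)
linear: ✗, p, r, g never used (weakening)
affine: ✓, at most one use each (p, h, r, g, f, q)
relevant: ✗, p, r, g never used (weakening)
unrestricted: ✓, typability at T2 → T2 → T2 is all that's needed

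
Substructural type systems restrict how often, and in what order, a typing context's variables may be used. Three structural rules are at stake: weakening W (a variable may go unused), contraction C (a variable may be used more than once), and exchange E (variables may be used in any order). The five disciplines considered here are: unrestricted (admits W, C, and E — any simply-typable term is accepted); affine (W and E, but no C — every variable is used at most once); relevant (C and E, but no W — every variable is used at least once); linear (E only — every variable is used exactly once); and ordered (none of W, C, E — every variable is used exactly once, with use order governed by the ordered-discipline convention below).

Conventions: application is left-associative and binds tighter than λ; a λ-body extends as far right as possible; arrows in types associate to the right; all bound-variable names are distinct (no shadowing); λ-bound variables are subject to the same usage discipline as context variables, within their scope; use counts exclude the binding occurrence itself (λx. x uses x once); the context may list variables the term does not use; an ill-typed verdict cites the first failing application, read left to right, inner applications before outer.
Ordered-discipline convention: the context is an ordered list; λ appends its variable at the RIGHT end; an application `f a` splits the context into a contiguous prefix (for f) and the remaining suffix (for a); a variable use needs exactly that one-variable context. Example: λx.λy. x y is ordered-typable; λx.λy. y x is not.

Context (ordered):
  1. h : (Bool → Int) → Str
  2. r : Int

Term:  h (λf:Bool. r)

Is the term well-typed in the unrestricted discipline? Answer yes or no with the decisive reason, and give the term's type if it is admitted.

yes — well-typed at Str; no restrictions here; term : Str
variable uses: h=1, r=1, f [bound]=0
order of uses: h, r
typing: well-typed at Str
summary: ordered ✗; linear ✗; affine ✓; relevant ✗; unrestricted ✓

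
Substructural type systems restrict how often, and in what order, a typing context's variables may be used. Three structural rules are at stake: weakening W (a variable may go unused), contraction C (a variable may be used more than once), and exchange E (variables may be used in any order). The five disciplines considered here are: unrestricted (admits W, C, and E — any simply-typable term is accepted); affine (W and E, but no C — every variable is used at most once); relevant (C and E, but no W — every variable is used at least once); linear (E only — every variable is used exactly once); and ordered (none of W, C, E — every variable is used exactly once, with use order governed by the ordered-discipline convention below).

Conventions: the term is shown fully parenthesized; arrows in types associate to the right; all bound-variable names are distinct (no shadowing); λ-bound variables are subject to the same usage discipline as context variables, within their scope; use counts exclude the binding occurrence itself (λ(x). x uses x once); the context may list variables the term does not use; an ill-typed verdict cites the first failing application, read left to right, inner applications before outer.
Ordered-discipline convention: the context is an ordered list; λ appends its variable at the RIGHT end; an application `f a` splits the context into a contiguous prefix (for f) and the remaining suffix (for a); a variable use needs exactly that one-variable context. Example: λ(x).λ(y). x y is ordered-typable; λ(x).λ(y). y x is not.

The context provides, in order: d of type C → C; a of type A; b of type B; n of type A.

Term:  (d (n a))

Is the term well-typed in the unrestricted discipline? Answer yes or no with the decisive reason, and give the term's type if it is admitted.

no — the type mismatch rejects it
usage: d ×1, a ×1, b ×0, n ×1
left-to-right use order: d, n, a
typing: ill-typed: non-arrow in function slot: A
per-discipline verdicts: ordered ✗, linear ✗, affine ✗, relevant ✗, unrestricted ✗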